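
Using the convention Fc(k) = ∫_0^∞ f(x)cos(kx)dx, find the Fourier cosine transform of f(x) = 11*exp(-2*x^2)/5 11*sqrt(2)*sqrt(pi)*exp(-k^2/8)/20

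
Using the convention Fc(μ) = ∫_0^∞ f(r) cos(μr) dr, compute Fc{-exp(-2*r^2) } -sqrt(2)*sqrt(pi)*exp(-μ^2/8) /4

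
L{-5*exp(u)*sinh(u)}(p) -5/(p*(p - 2))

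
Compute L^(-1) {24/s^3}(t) 12*t^2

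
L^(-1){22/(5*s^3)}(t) 11*t^2/5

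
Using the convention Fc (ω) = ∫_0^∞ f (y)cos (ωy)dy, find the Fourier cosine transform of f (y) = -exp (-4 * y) -4/ (ω^2 + 16)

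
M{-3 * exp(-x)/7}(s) -3 * gamma(s)/7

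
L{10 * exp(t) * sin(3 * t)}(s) 30/((s - 1)^2+9)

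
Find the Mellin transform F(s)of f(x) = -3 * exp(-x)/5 -3 * gamma(s)/5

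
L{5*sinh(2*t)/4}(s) 5/(2*(s^2 - 4))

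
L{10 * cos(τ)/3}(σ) 10 * σ/(3 * (σ^2 + 1))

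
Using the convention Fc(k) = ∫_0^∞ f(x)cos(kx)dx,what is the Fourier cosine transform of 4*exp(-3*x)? 12/(k^2+9)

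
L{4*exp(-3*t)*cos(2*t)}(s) 4*(s + 3)/((s + 3)^2 + 4)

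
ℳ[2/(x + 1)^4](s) gamma(s)*gamma(4 - s)/3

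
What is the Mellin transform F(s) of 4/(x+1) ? 4 * pi * csc(pi * s) 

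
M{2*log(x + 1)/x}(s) -2*pi*csc(pi*s)/(s - 1)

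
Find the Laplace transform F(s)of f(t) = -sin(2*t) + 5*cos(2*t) 5*s/(s^2 + 4) - 2/(s^2 + 4)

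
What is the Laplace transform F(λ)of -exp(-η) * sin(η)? -1/((λ + 1)^2 + 1)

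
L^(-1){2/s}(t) 2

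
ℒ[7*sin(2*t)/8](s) 7/(4*(s^2 + 4))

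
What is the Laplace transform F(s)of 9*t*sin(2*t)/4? 9*s/(s^2 + 4)^2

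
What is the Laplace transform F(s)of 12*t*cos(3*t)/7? 12*(s^2 - 9)/(7*(s^2 + 9)^2)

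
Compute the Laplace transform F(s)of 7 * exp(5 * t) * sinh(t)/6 7/(6 * ((s - 5)^2 - 1))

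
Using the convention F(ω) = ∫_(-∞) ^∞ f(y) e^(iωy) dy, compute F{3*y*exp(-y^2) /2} 3*I*sqrt(pi)*ω*exp(-ω^2/4) /4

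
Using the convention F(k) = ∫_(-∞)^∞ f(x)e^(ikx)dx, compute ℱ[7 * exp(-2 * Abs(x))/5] 28/(5 * (k^2 + 4))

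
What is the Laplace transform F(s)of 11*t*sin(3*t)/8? 33*s/(4*(s^2 + 9)^2)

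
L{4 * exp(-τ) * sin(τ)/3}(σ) 4/(3 * ((σ + 1)^2 + 1))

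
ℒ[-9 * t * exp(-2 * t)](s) -9/(s + 2)^2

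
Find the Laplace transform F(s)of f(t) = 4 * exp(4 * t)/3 4/(3 * (s - 4))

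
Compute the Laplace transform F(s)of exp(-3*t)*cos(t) (s+3)/((s+3)^2+1)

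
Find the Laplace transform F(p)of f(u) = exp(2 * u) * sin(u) 1/((p - 2)^2 + 1)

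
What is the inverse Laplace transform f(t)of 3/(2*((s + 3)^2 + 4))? 3*exp(-3*t)*sin(2*t)/4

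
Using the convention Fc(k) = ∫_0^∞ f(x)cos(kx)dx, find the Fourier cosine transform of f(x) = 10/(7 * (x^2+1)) 5 * pi * exp(-k)/7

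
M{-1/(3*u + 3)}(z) -pi*csc(pi*z)/3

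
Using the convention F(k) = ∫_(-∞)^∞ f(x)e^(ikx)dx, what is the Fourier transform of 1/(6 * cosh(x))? pi/(6 * cosh(pi * k/2))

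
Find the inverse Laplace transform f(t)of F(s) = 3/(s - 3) 3*exp(3*t)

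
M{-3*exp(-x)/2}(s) -3*gamma(s)/2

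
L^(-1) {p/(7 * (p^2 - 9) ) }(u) cosh(3 * u) /7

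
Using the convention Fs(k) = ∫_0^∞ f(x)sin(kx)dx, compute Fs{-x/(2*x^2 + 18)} -pi*exp(-3*k)/4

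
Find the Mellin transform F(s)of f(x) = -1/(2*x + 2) -pi*csc(pi*s)/2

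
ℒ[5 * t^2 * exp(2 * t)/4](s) 5/(2 * (s - 2)^3)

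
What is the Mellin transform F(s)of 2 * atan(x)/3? -pi * sec(pi * s/2)/(3 * s)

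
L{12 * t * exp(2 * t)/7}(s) 12/(7 * (s - 2)^2)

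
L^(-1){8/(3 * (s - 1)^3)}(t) 4 * t^2 * exp(t)/3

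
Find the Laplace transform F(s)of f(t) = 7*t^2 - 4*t 14/s^3 - 4/s^2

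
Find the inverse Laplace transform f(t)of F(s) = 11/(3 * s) 11/3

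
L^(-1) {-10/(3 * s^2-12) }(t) -5 * sinh(2 * t) /3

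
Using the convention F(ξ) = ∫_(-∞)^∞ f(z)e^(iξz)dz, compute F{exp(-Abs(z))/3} 2/(3*(ξ^2 + 1))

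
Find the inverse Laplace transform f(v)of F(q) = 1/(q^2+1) sin(v)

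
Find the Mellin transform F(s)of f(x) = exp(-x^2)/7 gamma(s/2)/14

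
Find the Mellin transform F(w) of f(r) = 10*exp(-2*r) 10*gamma(w) /2^w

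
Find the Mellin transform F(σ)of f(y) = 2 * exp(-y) 2 * gamma(σ)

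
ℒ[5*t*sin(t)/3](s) 10*s/(3*(s^2 + 1)^2)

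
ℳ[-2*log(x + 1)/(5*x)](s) 2*pi*csc(pi*s)/(5*(s - 1))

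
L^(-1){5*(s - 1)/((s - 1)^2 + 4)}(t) 5*exp(t)*cos(2*t)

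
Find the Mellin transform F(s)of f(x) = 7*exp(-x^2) 7*gamma(s/2)/2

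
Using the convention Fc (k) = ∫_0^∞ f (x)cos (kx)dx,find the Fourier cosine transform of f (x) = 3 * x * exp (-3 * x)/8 3 * (9 - k^2)/ (8 * (k^2 + 9)^2)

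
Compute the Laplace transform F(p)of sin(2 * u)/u atan(2/p)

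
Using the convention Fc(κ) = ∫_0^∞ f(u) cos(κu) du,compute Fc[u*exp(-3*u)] (9 - κ^2) /(κ^2 + 9) ^2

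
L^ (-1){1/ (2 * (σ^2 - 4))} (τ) sinh (2 * τ)/4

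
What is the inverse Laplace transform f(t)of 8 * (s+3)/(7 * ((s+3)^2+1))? 8 * exp(-3 * t) * cos(t)/7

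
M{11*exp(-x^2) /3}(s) 11*gamma(s/2) /6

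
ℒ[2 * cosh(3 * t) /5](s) 2 * s/(5 * (s^2-9) ) 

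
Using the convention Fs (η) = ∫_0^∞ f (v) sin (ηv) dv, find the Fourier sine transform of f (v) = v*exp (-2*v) 4*η/ (η^2 + 4) ^2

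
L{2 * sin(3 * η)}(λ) 6/(λ^2 + 9)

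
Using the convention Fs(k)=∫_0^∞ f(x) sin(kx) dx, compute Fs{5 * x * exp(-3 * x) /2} 15 * k/(k^2 + 9) ^2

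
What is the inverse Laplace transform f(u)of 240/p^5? 10 * u^4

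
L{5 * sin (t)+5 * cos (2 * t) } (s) 5 * s/ (s^2+4)+5/ (s^2+1) 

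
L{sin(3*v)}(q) 3/(q^2 + 9)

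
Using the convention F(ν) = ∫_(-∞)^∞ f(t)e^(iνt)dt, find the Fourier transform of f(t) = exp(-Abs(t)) 2/(ν^2 + 1)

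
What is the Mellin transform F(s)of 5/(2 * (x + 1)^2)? -5 * pi * (s - 1)/(2 * sin(pi * s))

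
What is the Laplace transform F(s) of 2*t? 2/s^2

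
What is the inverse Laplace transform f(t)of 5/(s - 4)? 5*exp(4*t)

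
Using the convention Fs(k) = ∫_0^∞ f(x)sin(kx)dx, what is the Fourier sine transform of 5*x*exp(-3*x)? 30*k/(k^2 + 9)^2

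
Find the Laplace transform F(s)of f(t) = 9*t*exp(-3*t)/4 9/(4*(s + 3)^2)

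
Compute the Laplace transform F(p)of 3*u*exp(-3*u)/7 3/(7*(p + 3)^2)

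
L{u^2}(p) 2/p^3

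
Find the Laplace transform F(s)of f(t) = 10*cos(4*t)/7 10*s/(7*(s^2 + 16))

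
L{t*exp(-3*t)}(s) (s + 3)^(-2)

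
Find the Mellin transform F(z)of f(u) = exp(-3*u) gamma(z)/3^z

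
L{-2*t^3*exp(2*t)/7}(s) -12/(7*(s - 2)^4)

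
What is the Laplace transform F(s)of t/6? 1/(6 * s^2)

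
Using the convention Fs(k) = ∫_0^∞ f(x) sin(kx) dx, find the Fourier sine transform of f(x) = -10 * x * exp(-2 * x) -40 * k/(k^2 + 4) ^2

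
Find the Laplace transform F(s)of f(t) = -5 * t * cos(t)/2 5 * (1 - s^2)/(2 * (s^2+1)^2)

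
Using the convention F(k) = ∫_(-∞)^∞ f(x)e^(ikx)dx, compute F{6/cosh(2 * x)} 3 * pi/cosh(pi * k/4)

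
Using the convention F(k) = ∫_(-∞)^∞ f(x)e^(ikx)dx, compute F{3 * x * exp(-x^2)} 3 * I * sqrt(pi) * k * exp(-k^2/4)/2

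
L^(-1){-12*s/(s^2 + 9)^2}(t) -2*t*sin(3*t)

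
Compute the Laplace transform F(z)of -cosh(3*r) -z/(z^2 - 9)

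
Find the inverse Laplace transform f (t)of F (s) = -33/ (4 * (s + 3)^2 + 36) -11 * exp (-3 * t) * sin (3 * t)/4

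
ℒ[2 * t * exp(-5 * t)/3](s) 2/(3 * (s + 5)^2)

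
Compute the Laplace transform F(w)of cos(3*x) w/(w^2 + 9)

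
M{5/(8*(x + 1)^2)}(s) -5*pi*(s - 1)/(8*sin(pi*s))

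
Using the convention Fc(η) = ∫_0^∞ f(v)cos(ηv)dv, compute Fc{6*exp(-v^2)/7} 3*sqrt(pi)*exp(-η^2/4)/7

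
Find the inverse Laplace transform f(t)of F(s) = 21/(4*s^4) 7*t^3/8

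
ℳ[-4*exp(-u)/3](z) -4*gamma(z)/3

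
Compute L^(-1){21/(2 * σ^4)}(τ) 7 * τ^3/4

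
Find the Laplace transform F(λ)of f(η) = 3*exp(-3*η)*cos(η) 3*(λ + 3)/((λ + 3)^2 + 1)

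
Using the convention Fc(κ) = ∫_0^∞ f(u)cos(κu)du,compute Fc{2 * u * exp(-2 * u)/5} 2 * (4 - κ^2)/(5 * (κ^2 + 4)^2)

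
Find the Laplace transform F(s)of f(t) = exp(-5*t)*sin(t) 1/((s + 5)^2 + 1)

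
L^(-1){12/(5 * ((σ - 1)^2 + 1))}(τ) 12 * exp(τ) * sin(τ)/5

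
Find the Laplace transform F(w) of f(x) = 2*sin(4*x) 8/(w^2 + 16) 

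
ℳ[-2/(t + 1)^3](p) -pi * (p - 2) * (p - 1)/sin(pi * p)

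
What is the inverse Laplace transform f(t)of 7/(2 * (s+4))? 7 * exp(-4 * t)/2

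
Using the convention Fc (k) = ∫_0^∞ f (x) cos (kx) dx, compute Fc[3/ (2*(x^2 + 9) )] pi*exp (-3*k) /4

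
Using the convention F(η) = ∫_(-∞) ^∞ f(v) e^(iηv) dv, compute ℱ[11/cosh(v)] 11*pi/cosh(pi*η/2) 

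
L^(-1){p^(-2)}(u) u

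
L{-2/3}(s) -2/(3 * s)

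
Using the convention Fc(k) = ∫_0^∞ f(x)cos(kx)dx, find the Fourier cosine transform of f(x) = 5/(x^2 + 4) 5*pi*exp(-2*k)/4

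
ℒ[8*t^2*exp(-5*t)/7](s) 16/(7*(s + 5)^3)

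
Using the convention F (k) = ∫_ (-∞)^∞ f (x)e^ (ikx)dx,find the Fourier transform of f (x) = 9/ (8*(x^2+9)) 3*pi*exp (-3*Abs (k))/8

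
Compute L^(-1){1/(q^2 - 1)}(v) sinh(v)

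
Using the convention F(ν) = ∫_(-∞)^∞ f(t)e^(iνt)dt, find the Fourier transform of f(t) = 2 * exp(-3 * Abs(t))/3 4/(ν^2 + 9)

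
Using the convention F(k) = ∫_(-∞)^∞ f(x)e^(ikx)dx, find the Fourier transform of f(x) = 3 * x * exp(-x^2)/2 3 * I * sqrt(pi) * k * exp(-k^2/4)/4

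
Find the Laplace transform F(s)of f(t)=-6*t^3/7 -36/(7*s^4)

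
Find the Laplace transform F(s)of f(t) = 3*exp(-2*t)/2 3/(2*(s + 2))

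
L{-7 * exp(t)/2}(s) -7/(2 * s - 2)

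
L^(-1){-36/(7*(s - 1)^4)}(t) -6*t^3*exp(t)/7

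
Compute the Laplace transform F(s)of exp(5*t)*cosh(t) (s - 5)/((s - 5)^2-1)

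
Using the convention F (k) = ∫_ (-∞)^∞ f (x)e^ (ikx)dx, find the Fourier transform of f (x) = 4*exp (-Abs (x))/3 8/ (3*(k^2 + 1))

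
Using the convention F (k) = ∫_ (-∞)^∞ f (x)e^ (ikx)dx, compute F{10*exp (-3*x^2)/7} 10*sqrt (3)*sqrt (pi)*exp (-k^2/12)/21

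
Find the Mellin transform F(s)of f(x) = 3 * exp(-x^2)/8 3 * gamma(s/2)/16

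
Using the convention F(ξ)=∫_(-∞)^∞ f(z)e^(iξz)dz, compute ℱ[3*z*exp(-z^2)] 3*I*sqrt(pi)*ξ*exp(-ξ^2/4)/2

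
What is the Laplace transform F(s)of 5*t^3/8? 15/(4*s^4)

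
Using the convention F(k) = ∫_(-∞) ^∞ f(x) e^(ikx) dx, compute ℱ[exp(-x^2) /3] sqrt(pi)*exp(-k^2/4) /3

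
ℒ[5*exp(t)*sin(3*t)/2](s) 15/(2*((s - 1)^2 + 9))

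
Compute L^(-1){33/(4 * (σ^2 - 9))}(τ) 11 * sinh(3 * τ)/4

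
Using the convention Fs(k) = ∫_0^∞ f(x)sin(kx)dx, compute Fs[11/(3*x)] 11*pi/6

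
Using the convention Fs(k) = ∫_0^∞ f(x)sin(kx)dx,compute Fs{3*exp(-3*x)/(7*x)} 3*atan(k/3)/7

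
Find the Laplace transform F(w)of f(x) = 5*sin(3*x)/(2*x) 5*atan(3/w)/2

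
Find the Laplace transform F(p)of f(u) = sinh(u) 1/(p^2 - 1)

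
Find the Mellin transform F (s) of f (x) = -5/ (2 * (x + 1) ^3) -5 * pi * (s - 2) * (s - 1) / (4 * sin (pi * s) ) 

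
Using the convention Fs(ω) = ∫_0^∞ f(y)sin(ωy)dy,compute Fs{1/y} pi/2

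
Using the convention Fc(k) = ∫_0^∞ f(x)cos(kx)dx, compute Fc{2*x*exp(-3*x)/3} 2*(9 - k^2)/(3*(k^2+9)^2)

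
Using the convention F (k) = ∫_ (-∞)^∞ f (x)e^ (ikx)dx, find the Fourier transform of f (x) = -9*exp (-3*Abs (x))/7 -54/ (7*k^2+63)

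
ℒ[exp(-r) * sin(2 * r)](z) 2/((z + 1)^2 + 4)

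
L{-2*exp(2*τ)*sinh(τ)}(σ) -2/((σ - 2)^2 - 1)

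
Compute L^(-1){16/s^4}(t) 8*t^3/3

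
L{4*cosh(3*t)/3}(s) 4*s/(3*(s^2 - 9))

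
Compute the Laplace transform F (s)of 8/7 8/ (7*s)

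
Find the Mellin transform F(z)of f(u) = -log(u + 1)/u pi*csc(pi*z)/(z - 1)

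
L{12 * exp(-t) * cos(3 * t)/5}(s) 12 * (s+1)/(5 * ((s+1)^2+9))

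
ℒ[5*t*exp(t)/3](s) 5/(3*(s - 1)^2)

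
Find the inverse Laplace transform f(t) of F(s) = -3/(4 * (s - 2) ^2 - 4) -3 * exp(2 * t) * sinh(t) /4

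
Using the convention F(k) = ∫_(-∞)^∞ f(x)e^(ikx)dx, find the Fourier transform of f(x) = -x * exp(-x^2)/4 -I * sqrt(pi) * k * exp(-k^2/4)/8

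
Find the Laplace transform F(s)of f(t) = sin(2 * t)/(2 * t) atan(2/s)/2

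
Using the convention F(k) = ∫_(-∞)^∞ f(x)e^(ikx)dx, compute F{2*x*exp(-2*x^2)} sqrt(2)*I*sqrt(pi)*k*exp(-k^2/8)/4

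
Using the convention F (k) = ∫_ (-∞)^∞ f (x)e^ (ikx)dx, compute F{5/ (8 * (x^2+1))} 5 * pi * exp (-Abs (k))/8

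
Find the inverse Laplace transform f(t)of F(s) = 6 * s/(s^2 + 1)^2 3 * t * sin(t)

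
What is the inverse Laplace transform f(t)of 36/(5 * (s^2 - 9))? 12 * sinh(3 * t)/5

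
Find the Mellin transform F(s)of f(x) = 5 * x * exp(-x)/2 5 * gamma(s + 1)/2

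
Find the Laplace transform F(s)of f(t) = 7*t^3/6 7/s^4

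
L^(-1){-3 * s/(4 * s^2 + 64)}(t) -3 * cos(4 * t)/4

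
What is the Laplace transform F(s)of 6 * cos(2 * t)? 6 * s/(s^2 + 4)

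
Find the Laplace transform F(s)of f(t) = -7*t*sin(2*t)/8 -7*s/(2*(s^2+4)^2)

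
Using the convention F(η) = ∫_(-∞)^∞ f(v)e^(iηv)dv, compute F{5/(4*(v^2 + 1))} 5*pi*exp(-Abs(η))/4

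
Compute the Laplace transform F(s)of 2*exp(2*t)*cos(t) 2*(s - 2)/((s - 2)^2 + 1)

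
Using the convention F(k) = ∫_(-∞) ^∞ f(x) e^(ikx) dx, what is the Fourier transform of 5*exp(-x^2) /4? 5*sqrt(pi)*exp(-k^2/4) /4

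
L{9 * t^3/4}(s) 27/(2 * s^4)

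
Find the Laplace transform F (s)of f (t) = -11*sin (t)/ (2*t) -11*atan (1/s)/2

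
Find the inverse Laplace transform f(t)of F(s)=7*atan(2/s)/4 7*sin(2*t)/(4*t)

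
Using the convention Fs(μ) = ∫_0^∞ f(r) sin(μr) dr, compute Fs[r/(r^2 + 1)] pi * exp(-μ) /2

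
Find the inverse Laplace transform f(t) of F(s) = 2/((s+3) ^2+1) 2*exp(-3*t)*sin(t) 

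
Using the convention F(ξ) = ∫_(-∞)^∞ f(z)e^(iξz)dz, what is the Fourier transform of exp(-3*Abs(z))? 6/(ξ^2+9)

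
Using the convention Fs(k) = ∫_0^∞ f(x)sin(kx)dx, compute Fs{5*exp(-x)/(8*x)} 5*atan(k)/8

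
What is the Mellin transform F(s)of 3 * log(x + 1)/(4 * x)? -3 * pi * csc(pi * s)/(4 * s - 4)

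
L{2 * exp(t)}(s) 2/(s - 1)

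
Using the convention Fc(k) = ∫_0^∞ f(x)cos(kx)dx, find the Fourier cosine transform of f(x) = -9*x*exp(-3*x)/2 9*(k^2 - 9)/(2*(k^2+9)^2)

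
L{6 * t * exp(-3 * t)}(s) 6/(s + 3)^2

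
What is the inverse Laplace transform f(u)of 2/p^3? u^2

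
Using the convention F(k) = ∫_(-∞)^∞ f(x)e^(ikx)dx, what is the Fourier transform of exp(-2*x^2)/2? sqrt(2)*sqrt(pi)*exp(-k^2/8)/4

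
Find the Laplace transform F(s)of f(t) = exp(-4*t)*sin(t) 1/((s+4)^2+1)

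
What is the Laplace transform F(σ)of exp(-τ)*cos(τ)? (σ+1)/((σ+1)^2+1)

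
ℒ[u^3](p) 6/p^4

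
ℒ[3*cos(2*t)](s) 3*s/(s^2 + 4)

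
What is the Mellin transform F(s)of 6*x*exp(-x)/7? 6*gamma(s + 1)/7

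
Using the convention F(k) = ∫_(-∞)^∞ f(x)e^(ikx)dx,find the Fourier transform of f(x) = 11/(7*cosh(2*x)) 11*pi/(14*cosh(pi*k/4))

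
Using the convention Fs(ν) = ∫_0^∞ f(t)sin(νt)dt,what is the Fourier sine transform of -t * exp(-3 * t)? -6 * ν/(ν^2 + 9)^2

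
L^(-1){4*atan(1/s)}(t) 4*sin(t)/t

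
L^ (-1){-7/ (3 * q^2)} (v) -7 * v/3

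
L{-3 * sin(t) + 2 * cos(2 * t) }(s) 2 * s/(s^2 + 4) - 3/(s^2 + 1) 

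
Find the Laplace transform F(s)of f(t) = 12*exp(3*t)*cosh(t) 12*(s - 3)/((s - 3)^2 - 1)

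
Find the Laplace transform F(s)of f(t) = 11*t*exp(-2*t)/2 11/(2*(s+2)^2)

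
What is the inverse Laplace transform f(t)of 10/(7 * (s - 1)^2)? 10 * t * exp(t)/7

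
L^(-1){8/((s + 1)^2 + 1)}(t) 8*exp(-t)*sin(t)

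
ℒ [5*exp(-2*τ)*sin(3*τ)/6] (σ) 5/(2*((σ+2)^2+9))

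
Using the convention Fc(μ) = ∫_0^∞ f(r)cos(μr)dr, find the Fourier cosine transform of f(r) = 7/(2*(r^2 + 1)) 7*pi*exp(-μ)/4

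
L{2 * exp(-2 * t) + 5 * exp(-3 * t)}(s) 5/(s + 3) + 2/(s + 2)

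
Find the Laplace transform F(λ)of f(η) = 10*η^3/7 60/(7*λ^4)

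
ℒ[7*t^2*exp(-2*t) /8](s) 7/(4*(s+2) ^3) 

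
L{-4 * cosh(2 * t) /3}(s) -4 * s/(3 * s^2 - 12) 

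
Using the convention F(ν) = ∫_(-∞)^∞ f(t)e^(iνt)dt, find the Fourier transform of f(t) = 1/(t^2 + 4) pi * exp(-2 * Abs(ν))/2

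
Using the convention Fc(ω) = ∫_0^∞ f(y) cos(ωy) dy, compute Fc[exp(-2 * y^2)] sqrt(2) * sqrt(pi) * exp(-ω^2/8) /4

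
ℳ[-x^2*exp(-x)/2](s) -gamma(s + 2)/2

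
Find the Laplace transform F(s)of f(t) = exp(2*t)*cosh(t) (s - 2)/((s - 2)^2-1)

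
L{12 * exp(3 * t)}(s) 12/(s - 3)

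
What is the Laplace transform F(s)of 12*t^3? 72/s^4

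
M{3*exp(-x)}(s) 3*gamma(s)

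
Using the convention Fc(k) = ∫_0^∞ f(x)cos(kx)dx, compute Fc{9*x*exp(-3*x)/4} 9*(9 - k^2)/(4*(k^2 + 9)^2)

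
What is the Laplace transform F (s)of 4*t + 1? 4/s^2 + 1/s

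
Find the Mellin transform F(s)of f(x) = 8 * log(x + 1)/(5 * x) -8 * pi * csc(pi * s)/(5 * s - 5)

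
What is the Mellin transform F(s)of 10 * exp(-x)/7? 10 * gamma(s)/7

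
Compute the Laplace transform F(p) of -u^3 -6/p^4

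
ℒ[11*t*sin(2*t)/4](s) 11*s/(s^2 + 4)^2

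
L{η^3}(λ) 6/λ^4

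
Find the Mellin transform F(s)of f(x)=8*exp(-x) 8*gamma(s)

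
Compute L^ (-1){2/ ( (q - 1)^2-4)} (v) exp (v) * sinh (2 * v)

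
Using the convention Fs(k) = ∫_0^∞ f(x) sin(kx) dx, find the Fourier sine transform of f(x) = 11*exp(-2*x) 11*k/(k^2 + 4) 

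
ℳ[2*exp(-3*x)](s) 2*gamma(s)/3^s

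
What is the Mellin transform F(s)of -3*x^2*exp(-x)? -3*gamma(s+2)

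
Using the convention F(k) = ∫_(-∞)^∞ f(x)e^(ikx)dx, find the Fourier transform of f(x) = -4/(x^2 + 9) -4*pi*exp(-3*Abs(k))/3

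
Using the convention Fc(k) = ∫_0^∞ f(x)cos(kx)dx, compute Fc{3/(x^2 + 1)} 3*pi*exp(-k)/2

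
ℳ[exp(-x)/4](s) gamma(s)/4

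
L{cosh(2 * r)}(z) z/(z^2 - 4)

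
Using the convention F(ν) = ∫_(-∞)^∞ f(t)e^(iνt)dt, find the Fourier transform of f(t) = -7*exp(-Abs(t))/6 -7/(3*ν^2+3)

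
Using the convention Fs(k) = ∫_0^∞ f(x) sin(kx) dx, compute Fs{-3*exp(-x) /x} -3*atan(k) 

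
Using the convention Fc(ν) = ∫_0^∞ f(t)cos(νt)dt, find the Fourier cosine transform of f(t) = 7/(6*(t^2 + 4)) 7*pi*exp(-2*ν)/24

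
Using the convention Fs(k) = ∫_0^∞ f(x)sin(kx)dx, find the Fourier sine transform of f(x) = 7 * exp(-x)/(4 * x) 7 * atan(k)/4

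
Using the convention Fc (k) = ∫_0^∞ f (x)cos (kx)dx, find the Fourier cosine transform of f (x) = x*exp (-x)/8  (1 - k^2)/ (8*(k^2 + 1)^2)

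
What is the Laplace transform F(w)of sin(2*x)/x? atan(2/w)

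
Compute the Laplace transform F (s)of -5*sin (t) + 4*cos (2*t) 4*s/ (s^2 + 4)-5/ (s^2 + 1)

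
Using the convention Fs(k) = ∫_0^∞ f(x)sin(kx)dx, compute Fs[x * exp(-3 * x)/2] 3 * k/(k^2 + 9)^2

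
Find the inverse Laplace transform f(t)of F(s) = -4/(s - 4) -4*exp(4*t)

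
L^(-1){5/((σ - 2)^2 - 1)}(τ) 5 * exp(2 * τ) * sinh(τ)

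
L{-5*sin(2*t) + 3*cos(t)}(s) 3*s/(s^2 + 1) - 10/(s^2 + 4)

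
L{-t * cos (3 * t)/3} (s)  (9 - s^2)/ (3 * (s^2 + 9)^2)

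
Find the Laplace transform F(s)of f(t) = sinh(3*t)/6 1/(2*(s^2 - 9))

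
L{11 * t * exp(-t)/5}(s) 11/(5 * (s + 1)^2)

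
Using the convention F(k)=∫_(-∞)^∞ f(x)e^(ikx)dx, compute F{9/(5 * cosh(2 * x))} 9 * pi/(10 * cosh(pi * k/4))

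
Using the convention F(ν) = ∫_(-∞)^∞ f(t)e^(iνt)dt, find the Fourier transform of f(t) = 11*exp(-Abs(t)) 22/(ν^2 + 1)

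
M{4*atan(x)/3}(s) -2*pi*sec(pi*s/2)/(3*s)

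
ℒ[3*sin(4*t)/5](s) 12/(5*(s^2 + 16))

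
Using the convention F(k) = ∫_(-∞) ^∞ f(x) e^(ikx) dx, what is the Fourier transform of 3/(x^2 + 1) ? 3 * pi * exp(-Abs(k) ) 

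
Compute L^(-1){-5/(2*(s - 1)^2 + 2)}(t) -5*exp(t)*sin(t)/2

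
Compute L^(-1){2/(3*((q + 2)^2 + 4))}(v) exp(-2*v)*sin(2*v)/3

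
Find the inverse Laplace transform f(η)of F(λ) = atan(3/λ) sin(3 * η)/η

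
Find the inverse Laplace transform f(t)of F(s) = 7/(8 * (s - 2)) 7 * exp(2 * t)/8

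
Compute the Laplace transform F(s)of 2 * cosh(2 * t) 2 * s/(s^2 - 4)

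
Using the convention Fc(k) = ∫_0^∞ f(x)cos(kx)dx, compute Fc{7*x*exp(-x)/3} 7*(1 - k^2)/(3*(k^2+1)^2)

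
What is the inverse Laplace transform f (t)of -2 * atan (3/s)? -2 * sin (3 * t)/t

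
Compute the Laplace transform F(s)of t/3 1/(3*s^2)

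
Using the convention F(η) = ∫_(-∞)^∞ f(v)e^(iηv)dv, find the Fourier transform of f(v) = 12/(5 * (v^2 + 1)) 12 * pi * exp(-Abs(η))/5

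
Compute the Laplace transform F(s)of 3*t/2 3/(2*s^2)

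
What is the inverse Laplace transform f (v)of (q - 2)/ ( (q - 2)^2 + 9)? exp (2*v)*cos (3*v)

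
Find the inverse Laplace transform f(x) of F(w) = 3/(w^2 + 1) 3 * sin(x) 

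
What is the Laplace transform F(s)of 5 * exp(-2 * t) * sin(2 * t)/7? 10/(7 * ((s + 2)^2 + 4))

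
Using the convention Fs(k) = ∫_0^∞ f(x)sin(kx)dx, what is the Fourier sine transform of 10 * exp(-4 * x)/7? 10 * k/(7 * (k^2 + 16))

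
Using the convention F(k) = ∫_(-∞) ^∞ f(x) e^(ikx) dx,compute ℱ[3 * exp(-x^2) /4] 3 * sqrt(pi) * exp(-k^2/4) /4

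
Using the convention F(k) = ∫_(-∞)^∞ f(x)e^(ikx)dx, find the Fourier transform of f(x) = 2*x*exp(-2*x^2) sqrt(2)*I*sqrt(pi)*k*exp(-k^2/8)/4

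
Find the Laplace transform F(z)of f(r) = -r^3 -6/z^4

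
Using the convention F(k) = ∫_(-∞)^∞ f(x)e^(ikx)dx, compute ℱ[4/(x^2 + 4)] 2 * pi * exp(-2 * Abs(k))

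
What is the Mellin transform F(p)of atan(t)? -pi * sec(pi * p/2)/(2 * p)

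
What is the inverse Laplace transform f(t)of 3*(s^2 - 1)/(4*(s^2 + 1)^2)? 3*t*cos(t)/4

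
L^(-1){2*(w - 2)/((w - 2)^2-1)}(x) 2*exp(2*x)*cosh(x)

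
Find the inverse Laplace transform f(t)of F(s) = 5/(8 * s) 5/8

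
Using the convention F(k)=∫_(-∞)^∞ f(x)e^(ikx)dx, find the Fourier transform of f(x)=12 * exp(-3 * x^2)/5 4 * sqrt(3) * sqrt(pi) * exp(-k^2/12)/5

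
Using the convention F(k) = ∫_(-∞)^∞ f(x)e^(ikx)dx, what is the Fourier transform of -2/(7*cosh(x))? -2*pi/(7*cosh(pi*k/2))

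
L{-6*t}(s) -6/s^2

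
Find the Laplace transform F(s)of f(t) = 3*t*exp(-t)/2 3/(2*(s + 1)^2)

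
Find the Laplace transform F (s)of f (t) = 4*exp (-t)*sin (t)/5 4/ (5*( (s + 1)^2 + 1))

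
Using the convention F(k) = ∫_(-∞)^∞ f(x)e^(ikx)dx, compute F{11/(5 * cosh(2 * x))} 11 * pi/(10 * cosh(pi * k/4))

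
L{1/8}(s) 1/(8*s) 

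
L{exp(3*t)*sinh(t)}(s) 1/((s - 3)^2 - 1)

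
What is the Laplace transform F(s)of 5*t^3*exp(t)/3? 10/(s - 1)^4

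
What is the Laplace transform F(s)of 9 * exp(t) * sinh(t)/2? 9/(2 * s * (s - 2))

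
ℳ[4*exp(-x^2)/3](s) 2*gamma(s/2)/3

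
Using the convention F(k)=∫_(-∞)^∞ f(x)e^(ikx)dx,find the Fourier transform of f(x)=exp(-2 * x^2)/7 sqrt(2) * sqrt(pi) * exp(-k^2/8)/14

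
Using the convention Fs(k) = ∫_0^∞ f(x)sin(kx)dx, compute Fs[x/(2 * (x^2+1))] pi * exp(-k)/4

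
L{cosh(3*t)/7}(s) s/(7*(s^2 - 9))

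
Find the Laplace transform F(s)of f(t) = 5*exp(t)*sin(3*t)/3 5/((s - 1)^2 + 9)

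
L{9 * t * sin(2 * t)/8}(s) 9 * s/(2 * (s^2 + 4)^2)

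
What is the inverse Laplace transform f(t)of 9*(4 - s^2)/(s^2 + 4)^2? -9*t*cos(2*t)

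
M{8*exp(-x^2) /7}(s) 4*gamma(s/2) /7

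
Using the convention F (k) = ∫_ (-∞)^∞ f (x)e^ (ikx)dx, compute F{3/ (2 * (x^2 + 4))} 3 * pi * exp (-2 * Abs (k))/4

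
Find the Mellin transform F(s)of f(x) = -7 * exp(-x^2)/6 -7 * gamma(s/2)/12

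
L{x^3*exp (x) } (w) 6/ (w - 1) ^4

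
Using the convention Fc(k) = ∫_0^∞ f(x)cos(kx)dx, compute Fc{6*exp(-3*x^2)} sqrt(3)*sqrt(pi)*exp(-k^2/12)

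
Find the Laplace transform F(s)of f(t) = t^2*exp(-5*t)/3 2/(3*(s + 5)^3)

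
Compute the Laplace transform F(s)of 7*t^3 42/s^4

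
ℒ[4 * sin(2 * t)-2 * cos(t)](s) 8/(s^2 + 4)-2 * s/(s^2 + 1)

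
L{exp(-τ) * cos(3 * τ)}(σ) (σ + 1)/((σ + 1)^2 + 9)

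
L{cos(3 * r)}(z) z/(z^2 + 9)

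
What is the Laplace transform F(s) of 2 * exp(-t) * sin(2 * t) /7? 4/(7 * ((s + 1) ^2 + 4) ) 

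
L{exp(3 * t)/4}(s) 1/(4 * (s - 3))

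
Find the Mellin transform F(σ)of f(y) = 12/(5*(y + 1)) 12*pi*csc(pi*σ)/5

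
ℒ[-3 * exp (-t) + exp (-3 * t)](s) 1/ (s + 3)-3/ (s + 1)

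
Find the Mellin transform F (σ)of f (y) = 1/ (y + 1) pi*csc (pi*σ)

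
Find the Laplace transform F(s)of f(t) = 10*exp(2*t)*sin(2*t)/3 20/(3*((s - 2)^2+4))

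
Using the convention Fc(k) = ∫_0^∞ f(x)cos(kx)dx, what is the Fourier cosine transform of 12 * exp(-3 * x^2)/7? 2 * sqrt(3) * sqrt(pi) * exp(-k^2/12)/7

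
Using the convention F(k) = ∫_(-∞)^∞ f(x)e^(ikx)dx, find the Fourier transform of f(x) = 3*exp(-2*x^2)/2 3*sqrt(2)*sqrt(pi)*exp(-k^2/8)/4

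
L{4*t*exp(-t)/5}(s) 4/(5*(s + 1)^2)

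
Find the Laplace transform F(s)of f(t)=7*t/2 7/(2*s^2)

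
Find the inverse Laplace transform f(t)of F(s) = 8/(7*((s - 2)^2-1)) 8*exp(2*t)*sinh(t)/7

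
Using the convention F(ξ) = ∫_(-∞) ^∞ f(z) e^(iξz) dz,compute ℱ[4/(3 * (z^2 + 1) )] 4 * pi * exp(-Abs(ξ) ) /3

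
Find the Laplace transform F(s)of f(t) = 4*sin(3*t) 12/(s^2 + 9)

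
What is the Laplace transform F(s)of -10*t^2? -20/s^3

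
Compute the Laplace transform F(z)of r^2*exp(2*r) 2/(z - 2)^3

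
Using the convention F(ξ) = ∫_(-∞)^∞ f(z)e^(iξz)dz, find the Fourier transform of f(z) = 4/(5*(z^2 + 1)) 4*pi*exp(-Abs(ξ))/5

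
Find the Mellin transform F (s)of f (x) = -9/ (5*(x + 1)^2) 9*pi*(s - 1)/ (5*sin (pi*s))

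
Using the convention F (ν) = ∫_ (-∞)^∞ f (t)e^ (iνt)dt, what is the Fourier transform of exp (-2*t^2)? sqrt (2)*sqrt (pi)*exp (-ν^2/8)/2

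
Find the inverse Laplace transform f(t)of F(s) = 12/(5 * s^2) 12 * t/5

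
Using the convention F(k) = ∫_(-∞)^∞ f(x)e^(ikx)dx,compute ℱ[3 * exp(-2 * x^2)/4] 3 * sqrt(2) * sqrt(pi) * exp(-k^2/8)/8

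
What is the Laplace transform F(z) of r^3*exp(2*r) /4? 3/(2*(z - 2) ^4) 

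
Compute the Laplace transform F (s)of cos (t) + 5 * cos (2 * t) s/ (s^2 + 1) + 5 * s/ (s^2 + 4)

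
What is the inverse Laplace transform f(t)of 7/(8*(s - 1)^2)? 7*t*exp(t)/8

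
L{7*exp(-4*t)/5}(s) 7/(5*(s + 4))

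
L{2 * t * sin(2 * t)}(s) 8 * s/(s^2 + 4)^2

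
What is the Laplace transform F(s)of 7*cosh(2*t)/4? 7*s/(4*(s^2-4))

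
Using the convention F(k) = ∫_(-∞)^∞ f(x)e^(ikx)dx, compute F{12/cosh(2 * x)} 6 * pi/cosh(pi * k/4)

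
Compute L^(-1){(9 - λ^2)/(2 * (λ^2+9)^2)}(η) -η * cos(3 * η)/2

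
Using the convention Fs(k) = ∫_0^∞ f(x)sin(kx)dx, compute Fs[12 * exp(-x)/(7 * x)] 12 * atan(k)/7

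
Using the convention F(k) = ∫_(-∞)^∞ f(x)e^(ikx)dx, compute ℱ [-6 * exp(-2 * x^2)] -3 * sqrt(2) * sqrt(pi) * exp(-k^2/8)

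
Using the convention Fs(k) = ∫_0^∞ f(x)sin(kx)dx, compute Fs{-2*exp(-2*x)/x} -2*atan(k/2)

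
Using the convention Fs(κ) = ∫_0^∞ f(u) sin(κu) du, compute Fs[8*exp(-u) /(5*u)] 8*atan(κ) /5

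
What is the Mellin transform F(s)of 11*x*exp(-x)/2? 11*gamma(s + 1)/2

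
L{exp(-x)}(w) 1/(w + 1)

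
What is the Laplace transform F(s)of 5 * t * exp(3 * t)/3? 5/(3 * (s - 3)^2)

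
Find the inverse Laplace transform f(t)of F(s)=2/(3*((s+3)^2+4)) exp(-3*t)*sin(2*t)/3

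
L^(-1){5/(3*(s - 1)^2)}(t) 5*t*exp(t)/3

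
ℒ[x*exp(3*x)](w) (w - 3)^(-2)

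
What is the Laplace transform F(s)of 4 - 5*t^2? 4/s - 10/s^3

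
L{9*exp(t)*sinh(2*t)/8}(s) 9/(4*((s - 1)^2 - 4))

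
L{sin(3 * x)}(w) 3/(w^2+9)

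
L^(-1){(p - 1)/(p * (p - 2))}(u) exp(u) * cosh(u)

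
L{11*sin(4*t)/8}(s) 11/(2*(s^2 + 16))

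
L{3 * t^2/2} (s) 3/s^3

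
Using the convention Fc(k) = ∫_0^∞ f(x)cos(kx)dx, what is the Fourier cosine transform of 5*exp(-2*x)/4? 5/(2*(k^2 + 4))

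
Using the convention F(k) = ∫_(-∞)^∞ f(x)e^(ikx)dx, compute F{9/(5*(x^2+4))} 9*pi*exp(-2*Abs(k))/10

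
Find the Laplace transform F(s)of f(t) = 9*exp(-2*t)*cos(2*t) 9*(s + 2)/((s + 2)^2 + 4)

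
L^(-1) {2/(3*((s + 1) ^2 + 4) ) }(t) exp(-t)*sin(2*t) /3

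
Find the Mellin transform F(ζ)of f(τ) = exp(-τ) gamma(ζ)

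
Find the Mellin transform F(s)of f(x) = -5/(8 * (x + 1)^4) 5 * pi * (s - 3) * (s - 2) * (s - 1)/(48 * sin(pi * s))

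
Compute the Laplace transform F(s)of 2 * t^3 12/s^4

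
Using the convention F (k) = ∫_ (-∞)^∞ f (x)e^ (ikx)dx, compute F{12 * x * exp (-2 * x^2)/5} 3 * sqrt (2) * I * sqrt (pi) * k * exp (-k^2/8)/10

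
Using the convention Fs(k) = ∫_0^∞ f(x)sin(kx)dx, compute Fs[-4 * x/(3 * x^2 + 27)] -2 * pi * exp(-3 * k)/3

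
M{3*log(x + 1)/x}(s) -3*pi*csc(pi*s)/(s - 1)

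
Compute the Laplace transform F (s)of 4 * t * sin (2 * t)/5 16 * s/ (5 * (s^2 + 4)^2)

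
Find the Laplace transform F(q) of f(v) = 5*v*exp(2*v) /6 5/(6*(q - 2) ^2) 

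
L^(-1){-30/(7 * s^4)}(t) -5 * t^3/7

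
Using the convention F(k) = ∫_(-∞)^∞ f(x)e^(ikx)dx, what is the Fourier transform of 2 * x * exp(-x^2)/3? I * sqrt(pi) * k * exp(-k^2/4)/3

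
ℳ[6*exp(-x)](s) 6*gamma(s)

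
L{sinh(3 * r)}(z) 3/(z^2 - 9)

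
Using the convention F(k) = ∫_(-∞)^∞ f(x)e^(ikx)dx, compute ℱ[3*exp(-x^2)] 3*sqrt(pi)*exp(-k^2/4)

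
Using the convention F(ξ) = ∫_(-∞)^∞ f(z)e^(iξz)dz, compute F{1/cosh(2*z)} pi/(2*cosh(pi*ξ/4))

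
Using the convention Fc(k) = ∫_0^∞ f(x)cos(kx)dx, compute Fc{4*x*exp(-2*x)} 4*(4 - k^2)/(k^2+4)^2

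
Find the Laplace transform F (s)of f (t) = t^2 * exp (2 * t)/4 1/ (2 * (s - 2)^3)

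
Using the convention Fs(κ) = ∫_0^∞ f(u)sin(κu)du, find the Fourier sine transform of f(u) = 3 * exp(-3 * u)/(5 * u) 3 * atan(κ/3)/5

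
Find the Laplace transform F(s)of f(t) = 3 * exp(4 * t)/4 3/(4 * (s - 4))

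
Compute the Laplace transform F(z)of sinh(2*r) 2/(z^2 - 4)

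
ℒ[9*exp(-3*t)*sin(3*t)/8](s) 27/(8*((s + 3)^2 + 9))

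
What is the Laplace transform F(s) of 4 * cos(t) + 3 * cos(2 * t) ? 4 * s/(s^2 + 1) + 3 * s/(s^2 + 4) 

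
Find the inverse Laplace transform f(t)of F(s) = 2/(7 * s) 2/7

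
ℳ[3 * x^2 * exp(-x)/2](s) 3 * gamma(s + 2)/2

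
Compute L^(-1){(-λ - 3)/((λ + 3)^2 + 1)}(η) -exp(-3 * η) * cos(η)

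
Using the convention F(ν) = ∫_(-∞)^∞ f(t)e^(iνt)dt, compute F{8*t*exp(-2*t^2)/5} sqrt(2)*I*sqrt(pi)*ν*exp(-ν^2/8)/5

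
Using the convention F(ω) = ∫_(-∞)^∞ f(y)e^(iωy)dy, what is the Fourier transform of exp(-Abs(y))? 2/(ω^2 + 1)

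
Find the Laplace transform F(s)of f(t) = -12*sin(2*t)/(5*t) -12*atan(2/s)/5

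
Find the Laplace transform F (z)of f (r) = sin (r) 1/ (z^2 + 1)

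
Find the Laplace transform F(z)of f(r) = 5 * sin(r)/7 5/(7 * (z^2 + 1))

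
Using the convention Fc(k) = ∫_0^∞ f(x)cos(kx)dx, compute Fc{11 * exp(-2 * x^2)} 11 * sqrt(2) * sqrt(pi) * exp(-k^2/8)/4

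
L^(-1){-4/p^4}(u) -2*u^3/3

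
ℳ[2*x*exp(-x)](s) 2*gamma(s + 1)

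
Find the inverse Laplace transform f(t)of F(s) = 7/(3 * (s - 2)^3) 7 * t^2 * exp(2 * t)/6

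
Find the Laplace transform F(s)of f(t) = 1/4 1/(4 * s)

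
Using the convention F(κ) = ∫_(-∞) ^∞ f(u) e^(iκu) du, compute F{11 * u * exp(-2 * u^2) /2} 11 * sqrt(2) * I * sqrt(pi) * κ * exp(-κ^2/8) /16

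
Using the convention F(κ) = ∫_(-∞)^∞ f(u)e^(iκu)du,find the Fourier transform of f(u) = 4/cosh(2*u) 2*pi/cosh(pi*κ/4)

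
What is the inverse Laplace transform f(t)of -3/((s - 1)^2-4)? -3 * exp(t) * sinh(2 * t)/2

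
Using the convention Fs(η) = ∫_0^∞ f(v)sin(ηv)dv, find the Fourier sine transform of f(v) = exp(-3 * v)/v atan(η/3)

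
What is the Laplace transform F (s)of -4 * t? -4/s^2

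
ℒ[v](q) q^(-2)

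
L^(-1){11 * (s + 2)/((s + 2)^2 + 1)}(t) 11 * exp(-2 * t) * cos(t)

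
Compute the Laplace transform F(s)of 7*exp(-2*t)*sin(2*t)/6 7/(3*((s + 2)^2 + 4))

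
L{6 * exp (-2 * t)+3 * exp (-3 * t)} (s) 6/ (s+2)+3/ (s+3)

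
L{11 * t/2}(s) 11/(2 * s^2)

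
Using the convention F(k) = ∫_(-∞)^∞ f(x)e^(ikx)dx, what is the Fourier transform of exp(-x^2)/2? sqrt(pi)*exp(-k^2/4)/2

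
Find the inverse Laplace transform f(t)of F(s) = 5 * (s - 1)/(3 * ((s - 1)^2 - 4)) 5 * exp(t) * cosh(2 * t)/3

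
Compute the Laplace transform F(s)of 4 4/s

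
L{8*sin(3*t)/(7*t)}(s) 8*atan(3/s)/7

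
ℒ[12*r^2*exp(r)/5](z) 24/(5*(z - 1)^3)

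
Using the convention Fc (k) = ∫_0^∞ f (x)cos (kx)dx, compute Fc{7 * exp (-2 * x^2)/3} 7 * sqrt (2) * sqrt (pi) * exp (-k^2/8)/12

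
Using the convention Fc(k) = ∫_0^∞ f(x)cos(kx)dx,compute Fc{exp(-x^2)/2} sqrt(pi)*exp(-k^2/4)/4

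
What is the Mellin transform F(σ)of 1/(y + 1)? pi * csc(pi * σ)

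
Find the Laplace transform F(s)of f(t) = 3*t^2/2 3/s^3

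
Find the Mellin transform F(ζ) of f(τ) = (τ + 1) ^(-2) (-pi * ζ + pi) /sin(pi * ζ) 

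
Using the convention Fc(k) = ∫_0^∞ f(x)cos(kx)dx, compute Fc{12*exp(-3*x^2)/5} 2*sqrt(3)*sqrt(pi)*exp(-k^2/12)/5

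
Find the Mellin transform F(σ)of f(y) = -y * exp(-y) -gamma(σ + 1)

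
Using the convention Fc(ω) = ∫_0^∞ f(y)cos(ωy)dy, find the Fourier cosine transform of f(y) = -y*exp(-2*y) (ω^2 - 4)/(ω^2 + 4)^2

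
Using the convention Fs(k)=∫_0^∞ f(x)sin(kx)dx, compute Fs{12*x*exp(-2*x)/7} 48*k/(7*(k^2 + 4)^2)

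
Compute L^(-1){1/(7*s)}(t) 1/7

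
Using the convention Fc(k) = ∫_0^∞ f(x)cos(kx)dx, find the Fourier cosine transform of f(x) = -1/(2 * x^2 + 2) -pi * exp(-k)/4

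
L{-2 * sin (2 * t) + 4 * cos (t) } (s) 4 * s/ (s^2 + 1) - 4/ (s^2 + 4) 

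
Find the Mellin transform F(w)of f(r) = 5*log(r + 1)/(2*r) -5*pi*csc(pi*w)/(2*w - 2)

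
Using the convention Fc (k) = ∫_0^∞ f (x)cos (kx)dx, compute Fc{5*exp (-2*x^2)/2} 5*sqrt (2)*sqrt (pi)*exp (-k^2/8)/8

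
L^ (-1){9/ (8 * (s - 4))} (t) 9 * exp (4 * t)/8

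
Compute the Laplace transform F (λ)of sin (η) 1/ (λ^2+1)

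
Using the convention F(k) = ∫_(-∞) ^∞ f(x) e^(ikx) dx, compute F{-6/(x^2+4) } -3 * pi * exp(-2 * Abs(k) ) 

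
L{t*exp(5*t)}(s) (s - 5)^(-2)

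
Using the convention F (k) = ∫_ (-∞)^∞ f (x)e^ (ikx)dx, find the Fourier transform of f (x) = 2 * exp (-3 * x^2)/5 2 * sqrt (3) * sqrt (pi) * exp (-k^2/12)/15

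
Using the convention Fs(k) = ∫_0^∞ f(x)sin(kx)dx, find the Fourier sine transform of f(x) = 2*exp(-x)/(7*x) 2*atan(k)/7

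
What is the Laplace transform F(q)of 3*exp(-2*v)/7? 3/(7*(q + 2))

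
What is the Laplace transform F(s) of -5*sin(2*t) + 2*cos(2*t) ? 2*s/(s^2 + 4) - 10/(s^2 + 4) 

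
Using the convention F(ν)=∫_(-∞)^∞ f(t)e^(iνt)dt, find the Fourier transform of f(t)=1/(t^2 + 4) pi*exp(-2*Abs(ν))/2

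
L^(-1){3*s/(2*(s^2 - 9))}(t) 3*cosh(3*t)/2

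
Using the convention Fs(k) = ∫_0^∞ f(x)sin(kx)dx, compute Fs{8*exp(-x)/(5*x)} 8*atan(k)/5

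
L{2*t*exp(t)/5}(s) 2/(5*(s - 1)^2)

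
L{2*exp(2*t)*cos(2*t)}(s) 2*(s - 2)/((s - 2)^2 + 4)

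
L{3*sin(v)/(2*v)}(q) 3*atan(1/q)/2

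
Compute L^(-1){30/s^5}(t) 5*t^4/4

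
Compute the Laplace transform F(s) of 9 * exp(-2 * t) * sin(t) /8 9/(8 * ((s + 2) ^2 + 1) ) 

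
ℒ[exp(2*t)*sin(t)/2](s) 1/(2*((s - 2)^2 + 1))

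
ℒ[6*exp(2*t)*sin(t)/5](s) 6/(5*((s - 2)^2+1))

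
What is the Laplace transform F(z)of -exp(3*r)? -1/(z - 3)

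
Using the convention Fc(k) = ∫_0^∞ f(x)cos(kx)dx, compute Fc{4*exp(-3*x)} 12/(k^2 + 9)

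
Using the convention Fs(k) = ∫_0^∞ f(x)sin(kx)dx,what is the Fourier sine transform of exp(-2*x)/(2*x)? atan(k/2)/2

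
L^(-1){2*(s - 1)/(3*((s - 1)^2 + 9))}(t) 2*exp(t)*cos(3*t)/3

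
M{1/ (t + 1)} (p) pi * csc (pi * p)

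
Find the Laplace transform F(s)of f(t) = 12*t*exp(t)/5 12/(5*(s - 1)^2)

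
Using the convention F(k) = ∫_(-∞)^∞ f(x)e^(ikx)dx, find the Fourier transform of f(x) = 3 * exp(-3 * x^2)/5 sqrt(3) * sqrt(pi) * exp(-k^2/12)/5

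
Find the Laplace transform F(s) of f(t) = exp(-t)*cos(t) (s+1) /((s+1) ^2+1) 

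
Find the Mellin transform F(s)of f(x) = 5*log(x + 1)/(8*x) -5*pi*csc(pi*s)/(8*s - 8)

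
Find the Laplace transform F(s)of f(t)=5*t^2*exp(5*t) 10/(s - 5)^3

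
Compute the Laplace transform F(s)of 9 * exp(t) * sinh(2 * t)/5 18/(5 * ((s - 1)^2 - 4))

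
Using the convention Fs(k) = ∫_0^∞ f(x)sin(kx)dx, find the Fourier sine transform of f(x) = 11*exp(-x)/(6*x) 11*atan(k)/6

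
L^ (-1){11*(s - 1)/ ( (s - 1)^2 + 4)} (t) 11*exp (t)*cos (2*t)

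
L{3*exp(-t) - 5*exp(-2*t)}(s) 3/(s + 1) - 5/(s + 2)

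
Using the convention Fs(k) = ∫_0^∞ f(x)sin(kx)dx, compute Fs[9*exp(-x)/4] 9*k/(4*(k^2+1))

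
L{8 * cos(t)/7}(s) 8 * s/(7 * (s^2 + 1))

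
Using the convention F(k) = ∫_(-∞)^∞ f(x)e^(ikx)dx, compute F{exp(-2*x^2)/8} sqrt(2)*sqrt(pi)*exp(-k^2/8)/16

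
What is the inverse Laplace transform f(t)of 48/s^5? 2*t^4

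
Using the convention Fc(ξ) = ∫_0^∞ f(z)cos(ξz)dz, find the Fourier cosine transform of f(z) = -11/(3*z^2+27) -11*pi*exp(-3*ξ)/18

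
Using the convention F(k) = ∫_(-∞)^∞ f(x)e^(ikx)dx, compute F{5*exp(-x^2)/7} 5*sqrt(pi)*exp(-k^2/4)/7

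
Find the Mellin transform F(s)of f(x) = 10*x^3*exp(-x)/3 10*gamma(s + 3)/3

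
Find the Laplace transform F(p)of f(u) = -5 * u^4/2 -60/p^5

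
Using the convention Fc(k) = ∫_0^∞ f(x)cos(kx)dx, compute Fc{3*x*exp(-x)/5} 3*(1 - k^2)/(5*(k^2 + 1)^2)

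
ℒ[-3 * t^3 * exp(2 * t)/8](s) -9/(4 * (s - 2)^4)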